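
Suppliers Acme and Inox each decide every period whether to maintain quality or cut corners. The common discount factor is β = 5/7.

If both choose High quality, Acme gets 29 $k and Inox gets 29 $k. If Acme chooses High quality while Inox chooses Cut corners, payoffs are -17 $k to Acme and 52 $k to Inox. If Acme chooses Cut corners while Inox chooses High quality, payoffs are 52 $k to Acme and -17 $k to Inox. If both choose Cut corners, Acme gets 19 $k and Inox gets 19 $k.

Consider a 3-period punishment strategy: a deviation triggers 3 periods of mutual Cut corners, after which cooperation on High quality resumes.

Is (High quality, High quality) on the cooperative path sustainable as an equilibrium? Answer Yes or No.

No

A one-shot deviation gives 52 now, then 19 for 3 periods, then back to 29.
Gain from deviating: (52−29) today; loss: (29−19) in each of the next 3 periods.
No-deviation condition: (29−19)(β+…+β^3) ≥ 52−29, i.e. β+…+β^3 ≥ 23/10.
At β = 5/7: β+…+β^3 = 1.5889 < 2.3000.
So cooperation is not sustainable.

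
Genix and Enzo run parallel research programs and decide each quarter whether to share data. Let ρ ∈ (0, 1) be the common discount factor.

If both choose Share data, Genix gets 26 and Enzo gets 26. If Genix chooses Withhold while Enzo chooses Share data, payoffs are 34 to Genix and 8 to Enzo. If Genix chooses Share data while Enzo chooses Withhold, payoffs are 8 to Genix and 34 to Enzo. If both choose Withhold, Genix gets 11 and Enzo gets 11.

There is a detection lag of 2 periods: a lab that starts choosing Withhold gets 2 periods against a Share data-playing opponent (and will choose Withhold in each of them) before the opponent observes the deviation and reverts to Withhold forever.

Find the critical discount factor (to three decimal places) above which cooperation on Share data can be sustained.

Deviating for the 2 undetected periods gains 34−26 = 8 per period over cooperation, then loses 26−11 = 15 per period forever once punishment starts.
Gain: 8(1 + ρ + … + ρ^1); loss: 15·ρ^2/(1−ρ).
No profitable deviation ⇔ 8(1−ρ^2) ≤ 15·ρ^2, i.e. ρ^2 ≥ 8/(8+15) = 8/23.
Hence ρ ≥ (8/23)^(1/2) ≈ 0.590.

0.590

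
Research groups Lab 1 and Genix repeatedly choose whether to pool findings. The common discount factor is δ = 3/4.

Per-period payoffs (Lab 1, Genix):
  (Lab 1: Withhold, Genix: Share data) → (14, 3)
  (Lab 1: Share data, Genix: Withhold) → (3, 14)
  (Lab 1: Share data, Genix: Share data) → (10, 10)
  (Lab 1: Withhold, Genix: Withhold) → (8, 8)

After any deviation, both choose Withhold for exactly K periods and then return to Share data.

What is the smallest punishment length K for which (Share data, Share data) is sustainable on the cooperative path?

Need Σ_{k=1}^{K} δ^k ≥ (14−10)/(10−8) = 2.0000 at δ = 3/4.
At K = 3 the sum is 1.7344 < 2.0000; at K = 4 it is 2.0508 ≥ 2.0000.
So the minimum punishment length is K = 4.

4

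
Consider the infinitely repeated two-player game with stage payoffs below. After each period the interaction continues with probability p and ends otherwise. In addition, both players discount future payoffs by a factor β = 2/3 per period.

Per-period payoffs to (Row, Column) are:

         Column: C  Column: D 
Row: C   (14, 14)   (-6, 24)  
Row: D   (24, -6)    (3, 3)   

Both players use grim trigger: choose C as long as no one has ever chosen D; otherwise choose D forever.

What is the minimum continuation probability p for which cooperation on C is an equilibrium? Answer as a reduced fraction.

With continuation probability p and discount β, the effective per-period discount factor is βp.
Grim-trigger IC: βp ≥ (24−14)/(24−3) = 10/21.
So p ≥ (10/21)/(2/3) = 5/7.

5/7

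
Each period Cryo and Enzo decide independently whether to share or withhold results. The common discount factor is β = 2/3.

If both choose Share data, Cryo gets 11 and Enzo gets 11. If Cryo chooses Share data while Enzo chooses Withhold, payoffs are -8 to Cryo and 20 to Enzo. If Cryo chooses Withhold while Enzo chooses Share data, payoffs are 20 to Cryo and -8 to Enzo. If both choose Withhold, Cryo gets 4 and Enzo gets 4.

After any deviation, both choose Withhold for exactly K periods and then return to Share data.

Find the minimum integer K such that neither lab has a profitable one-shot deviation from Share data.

3

IC: β(1−β^K)/(1−β) ≥ (20−11)/(11−4) = 9/7.
With β = 2/3: need 1 − β^K ≥ 9/7·(1−2/3)/(2/3), i.e. β^K ≤ 0.3571.
Since (2/3)^2 = 0.4444 and (2/3)^3 = 0.2963, the smallest such K is 3.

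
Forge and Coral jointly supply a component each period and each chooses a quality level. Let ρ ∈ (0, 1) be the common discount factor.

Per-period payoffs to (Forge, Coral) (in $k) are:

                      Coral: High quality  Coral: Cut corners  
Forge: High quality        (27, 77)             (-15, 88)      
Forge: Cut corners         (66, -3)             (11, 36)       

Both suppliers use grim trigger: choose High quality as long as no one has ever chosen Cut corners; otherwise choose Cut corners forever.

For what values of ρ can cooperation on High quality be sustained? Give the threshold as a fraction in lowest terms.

39/55

Forge's threshold: (66−27)/(66−11) = 39/55.
Coral's threshold: (88−77)/(88−36) = 11/52.
39/55 > 11/52, so Forge binds and ρ* = 39/55.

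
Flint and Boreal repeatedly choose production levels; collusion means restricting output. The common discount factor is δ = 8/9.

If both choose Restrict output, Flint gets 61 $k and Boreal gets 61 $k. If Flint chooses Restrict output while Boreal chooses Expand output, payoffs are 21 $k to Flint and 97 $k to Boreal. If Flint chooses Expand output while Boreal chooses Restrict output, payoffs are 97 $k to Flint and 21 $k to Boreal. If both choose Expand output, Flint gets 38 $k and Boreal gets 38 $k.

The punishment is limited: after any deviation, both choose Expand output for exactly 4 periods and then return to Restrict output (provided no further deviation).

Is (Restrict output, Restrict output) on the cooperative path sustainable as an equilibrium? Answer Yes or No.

Yes

IC: δ+…+δ^4 ≥ (97−61)/(61−38) = 36/23.
At δ = 8/9: partial sum = 3.0056 ≥ 1.5652. Cooperation sustainable.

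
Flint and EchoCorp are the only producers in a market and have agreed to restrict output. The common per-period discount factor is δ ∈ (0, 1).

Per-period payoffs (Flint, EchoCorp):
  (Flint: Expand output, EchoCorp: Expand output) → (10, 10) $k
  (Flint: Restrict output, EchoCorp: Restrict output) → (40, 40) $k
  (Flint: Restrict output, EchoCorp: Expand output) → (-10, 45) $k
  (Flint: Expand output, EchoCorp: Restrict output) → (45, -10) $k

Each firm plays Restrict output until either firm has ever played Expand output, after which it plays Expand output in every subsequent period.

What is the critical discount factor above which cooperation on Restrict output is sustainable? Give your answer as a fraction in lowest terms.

Cooperation forever yields 40 each period: 40/(1−δ).
Deviating yields 45 once, then 10 forever: 45 + 10δ/(1−δ).
No profitable deviation requires 40/(1−δ) ≥ 45 + 10δ/(1−δ).
Multiplying by (1−δ): 40 ≥ 45(1−δ) + 10δ = 45 − 35δ.
So 35δ ≥ 5, i.e. δ ≥ 5/35 = 1/7.

1/7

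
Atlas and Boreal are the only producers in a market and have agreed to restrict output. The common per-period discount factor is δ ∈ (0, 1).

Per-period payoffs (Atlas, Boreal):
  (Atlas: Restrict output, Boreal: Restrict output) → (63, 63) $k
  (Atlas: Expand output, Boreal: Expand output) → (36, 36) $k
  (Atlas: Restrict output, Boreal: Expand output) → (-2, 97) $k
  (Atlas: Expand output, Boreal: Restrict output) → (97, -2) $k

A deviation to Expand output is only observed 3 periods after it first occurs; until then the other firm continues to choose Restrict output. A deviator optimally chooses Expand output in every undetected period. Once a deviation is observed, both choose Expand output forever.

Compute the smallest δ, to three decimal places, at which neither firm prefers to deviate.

0.823

Deviating for the 3 undetected periods gains 97−63 = 34 per period over cooperation, then loses 63−36 = 27 per period forever once punishment starts.
Gain: 34(1 + δ + … + δ^2); loss: 27·δ^3/(1−δ).
No profitable deviation ⇔ 34(1−δ^3) ≤ 27·δ^3, i.e. δ^3 ≥ 34/(34+27) = 34/61.
Hence δ ≥ (34/61)^(1/3) ≈ 0.823.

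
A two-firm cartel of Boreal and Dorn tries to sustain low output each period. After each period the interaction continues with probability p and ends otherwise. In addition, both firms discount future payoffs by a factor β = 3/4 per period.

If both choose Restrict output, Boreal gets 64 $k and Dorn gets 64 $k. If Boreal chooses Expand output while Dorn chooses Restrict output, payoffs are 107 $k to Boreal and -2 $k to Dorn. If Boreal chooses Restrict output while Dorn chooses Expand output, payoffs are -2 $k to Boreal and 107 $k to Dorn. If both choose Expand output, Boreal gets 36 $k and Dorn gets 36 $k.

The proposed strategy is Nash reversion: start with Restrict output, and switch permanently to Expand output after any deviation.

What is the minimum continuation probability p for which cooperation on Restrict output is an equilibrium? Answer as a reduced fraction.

With continuation probability p and discount β, the effective per-period discount factor is βp.
Grim-trigger IC: βp ≥ (107−64)/(107−36) = 43/71.
So p ≥ (43/71)/(3/4) = 172/213.

172/213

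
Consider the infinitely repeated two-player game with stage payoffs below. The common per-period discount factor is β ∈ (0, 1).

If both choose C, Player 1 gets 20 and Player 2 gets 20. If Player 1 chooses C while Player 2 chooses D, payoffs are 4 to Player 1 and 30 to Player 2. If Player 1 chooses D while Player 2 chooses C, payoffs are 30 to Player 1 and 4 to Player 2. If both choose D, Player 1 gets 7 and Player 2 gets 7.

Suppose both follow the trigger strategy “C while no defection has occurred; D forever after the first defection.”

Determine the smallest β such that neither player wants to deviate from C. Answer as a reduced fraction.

20/(1−β) ≥ 30 + 7β/(1−β)
20 ≥ 30 − 23β
β ≥ 10/23.

10/23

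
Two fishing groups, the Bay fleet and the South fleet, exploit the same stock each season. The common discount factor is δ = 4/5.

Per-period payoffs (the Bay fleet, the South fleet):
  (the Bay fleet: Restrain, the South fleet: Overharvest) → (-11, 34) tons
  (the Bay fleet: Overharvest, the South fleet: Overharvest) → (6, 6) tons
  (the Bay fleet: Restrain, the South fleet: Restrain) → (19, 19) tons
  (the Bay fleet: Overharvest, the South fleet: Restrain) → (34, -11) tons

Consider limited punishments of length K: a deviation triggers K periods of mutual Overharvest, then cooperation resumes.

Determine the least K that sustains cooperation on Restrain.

No profitable deviation requires (19−6)(δ+…+δ^K) ≥ 34−19, i.e. δ+…+δ^K ≥ 15/13 ≈ 1.1538.
With δ = 4/5, the partial sums are K=1: 0.8000, K=2: 1.4400.
K = 2 is the first length at which the sum reaches 1.1538.

2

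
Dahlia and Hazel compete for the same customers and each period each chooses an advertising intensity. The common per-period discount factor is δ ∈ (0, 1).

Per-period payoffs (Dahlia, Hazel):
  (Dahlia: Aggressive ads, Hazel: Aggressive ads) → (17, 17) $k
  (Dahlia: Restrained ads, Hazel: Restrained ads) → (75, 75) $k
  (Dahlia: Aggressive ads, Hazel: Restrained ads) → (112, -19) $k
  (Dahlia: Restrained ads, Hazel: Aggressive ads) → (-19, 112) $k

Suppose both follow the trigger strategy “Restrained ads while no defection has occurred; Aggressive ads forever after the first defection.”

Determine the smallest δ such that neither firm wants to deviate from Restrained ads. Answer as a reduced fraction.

One-period gain from deviating is 112 − 75 = 37. The loss is 75 − 17 = 58 in every subsequent period, with present value 58·δ/(1−δ).
Deviation is unprofitable when 58·δ/(1−δ) ≥ 37, i.e. δ/(1−δ) ≥ 37/58.
Equivalently δ ≥ 37/(37+58) = 37/95.

37/95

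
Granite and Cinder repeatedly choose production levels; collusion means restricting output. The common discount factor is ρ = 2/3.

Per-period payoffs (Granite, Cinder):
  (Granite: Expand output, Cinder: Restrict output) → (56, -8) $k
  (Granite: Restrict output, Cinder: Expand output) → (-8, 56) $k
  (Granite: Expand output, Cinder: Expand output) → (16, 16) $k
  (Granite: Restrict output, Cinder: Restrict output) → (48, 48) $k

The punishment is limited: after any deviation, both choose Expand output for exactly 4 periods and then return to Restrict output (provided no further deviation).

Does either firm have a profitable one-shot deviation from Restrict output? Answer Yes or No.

No

IC: ρ+…+ρ^4 ≥ (56−48)/(48−16) = 1/4.
At ρ = 2/3: partial sum = 1.6049 ≥ 0.2500. Cooperation sustainable.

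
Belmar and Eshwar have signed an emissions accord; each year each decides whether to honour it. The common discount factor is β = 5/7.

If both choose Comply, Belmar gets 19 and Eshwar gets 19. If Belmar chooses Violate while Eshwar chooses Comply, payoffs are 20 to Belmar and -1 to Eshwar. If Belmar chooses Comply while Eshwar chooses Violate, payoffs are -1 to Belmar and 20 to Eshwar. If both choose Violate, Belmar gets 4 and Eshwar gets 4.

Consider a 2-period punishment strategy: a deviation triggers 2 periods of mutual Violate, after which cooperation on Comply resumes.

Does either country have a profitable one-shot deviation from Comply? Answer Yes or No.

No

IC: β+…+β^2 ≥ (20−19)/(19−4) = 1/15.
At β = 5/7: partial sum = 1.2245 ≥ 0.0667. Cooperation sustainable.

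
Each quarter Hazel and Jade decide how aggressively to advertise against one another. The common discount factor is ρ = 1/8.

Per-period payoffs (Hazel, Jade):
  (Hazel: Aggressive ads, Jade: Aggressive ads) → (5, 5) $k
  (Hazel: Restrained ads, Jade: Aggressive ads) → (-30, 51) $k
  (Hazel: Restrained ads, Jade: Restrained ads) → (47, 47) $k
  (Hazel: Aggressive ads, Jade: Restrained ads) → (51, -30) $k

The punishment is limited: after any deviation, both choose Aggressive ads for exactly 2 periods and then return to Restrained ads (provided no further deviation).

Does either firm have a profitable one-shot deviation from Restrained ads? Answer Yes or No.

No

Comparing payoff streams over the 3 periods until play realigns: cooperate → 47(1+ρ+…+ρ^2); deviate → 51 + 5(ρ+…+ρ^2).
Cooperation is sustained iff (47−5)(ρ+…+ρ^2) ≥ 51−47.
ρ+…+ρ^2 = 1/8·(1−(1/8)^2)/(1−1/8) = 0.1406, and (51−47)/(47−5) = 0.0952.
0.1406 ≥ 0.0952, so cooperation is sustainable.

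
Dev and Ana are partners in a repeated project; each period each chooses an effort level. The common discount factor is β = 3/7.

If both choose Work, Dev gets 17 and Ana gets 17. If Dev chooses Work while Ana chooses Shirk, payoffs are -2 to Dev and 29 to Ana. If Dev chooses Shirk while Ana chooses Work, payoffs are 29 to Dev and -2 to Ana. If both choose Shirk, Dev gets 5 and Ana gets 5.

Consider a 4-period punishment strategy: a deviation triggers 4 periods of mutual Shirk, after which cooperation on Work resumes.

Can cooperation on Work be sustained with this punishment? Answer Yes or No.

IC: β+…+β^4 ≥ (29−17)/(17−5) = 1.
At β = 3/7: partial sum = 0.7247 < 1.0000. Cooperation not sustainable.

No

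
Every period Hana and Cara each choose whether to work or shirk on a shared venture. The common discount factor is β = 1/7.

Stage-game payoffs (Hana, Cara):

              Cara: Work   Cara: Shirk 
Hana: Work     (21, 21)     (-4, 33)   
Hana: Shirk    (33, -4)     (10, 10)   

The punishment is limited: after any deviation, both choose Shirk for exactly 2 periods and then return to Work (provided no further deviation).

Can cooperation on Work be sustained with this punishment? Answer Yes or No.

No

A one-shot deviation gives 33 now, then 10 for 2 periods, then back to 21.
Gain from deviating: (33−21) today; loss: (21−10) in each of the next 2 periods.
No-deviation condition: (21−10)(β+…+β^2) ≥ 33−21, i.e. β+…+β^2 ≥ 12/11.
At β = 1/7: β+…+β^2 = 0.1633 < 1.0909.
So cooperation is not sustainable.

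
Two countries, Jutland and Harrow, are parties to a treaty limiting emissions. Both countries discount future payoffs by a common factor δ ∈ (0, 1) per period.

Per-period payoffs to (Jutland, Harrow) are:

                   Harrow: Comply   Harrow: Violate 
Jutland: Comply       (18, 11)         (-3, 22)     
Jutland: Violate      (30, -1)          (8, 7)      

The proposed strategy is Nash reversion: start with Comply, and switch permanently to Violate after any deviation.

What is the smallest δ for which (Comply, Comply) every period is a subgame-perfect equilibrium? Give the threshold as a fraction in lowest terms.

For Jutland: deviation gain 30−18 = 12, per-period punishment loss 18−8 = 10. IC gives δ ≥ 12/22 = 6/11.
For Harrow: gain 11, loss 4 per period, so δ ≥ 11/15.
The tighter constraint is Harrow's, so cooperation needs δ ≥ 11/15.

11/15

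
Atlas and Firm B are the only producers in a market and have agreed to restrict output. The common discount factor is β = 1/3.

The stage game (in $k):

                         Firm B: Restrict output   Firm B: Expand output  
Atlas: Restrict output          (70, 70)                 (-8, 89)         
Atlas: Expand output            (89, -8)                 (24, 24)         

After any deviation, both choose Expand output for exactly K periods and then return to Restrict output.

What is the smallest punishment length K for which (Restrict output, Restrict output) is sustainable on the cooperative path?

2

Need Σ_{k=1}^{K} β^k ≥ (89−70)/(70−24) = 0.4130 at β = 1/3.
At K = 1 the sum is 0.3333 < 0.4130; at K = 2 it is 0.4444 ≥ 0.4130.
So the minimum punishment length is K = 2.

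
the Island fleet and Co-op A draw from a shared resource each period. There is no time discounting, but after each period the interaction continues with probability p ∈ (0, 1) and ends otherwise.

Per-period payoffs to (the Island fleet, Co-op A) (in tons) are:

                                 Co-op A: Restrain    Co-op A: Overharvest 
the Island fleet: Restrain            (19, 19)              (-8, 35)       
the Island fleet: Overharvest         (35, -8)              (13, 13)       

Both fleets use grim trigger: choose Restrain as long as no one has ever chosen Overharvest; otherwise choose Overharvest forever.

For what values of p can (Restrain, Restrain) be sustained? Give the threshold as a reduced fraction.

Expected cooperation value is 19 + p·19 + p²·19 + … = 19/(1−p); deviation gives 35 + p·13/(1−p).
19 ≥ 35(1−p) + 13p ⇒ 22p ≥ 16 ⇒ p ≥ 16/22 = 8/11.

8/11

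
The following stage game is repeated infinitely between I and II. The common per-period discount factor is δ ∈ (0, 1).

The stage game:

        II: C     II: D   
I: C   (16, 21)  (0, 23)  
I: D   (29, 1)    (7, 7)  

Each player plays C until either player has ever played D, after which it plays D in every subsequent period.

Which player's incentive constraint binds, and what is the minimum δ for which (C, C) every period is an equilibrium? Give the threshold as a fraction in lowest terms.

I; δ ≥ 13/22

For I: deviation gain 29−16 = 13, per-period punishment loss 16−7 = 9. IC gives δ ≥ 13/22.
For II: gain 2, loss 14 per period, so δ ≥ 2/16 = 1/8.
The tighter constraint is I's, so cooperation needs δ ≥ 13/22.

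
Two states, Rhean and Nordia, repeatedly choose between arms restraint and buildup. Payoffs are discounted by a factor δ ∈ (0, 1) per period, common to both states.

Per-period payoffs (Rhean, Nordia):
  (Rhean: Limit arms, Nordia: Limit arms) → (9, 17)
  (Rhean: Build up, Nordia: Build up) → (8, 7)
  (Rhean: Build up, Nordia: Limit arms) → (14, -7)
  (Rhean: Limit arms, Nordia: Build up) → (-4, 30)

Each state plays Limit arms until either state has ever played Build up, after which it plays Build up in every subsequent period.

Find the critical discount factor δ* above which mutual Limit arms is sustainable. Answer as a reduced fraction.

Rhean's threshold: (14−9)/(14−8) = 5/6.
Nordia's threshold: (30−17)/(30−7) = 13/23.
5/6 > 13/23, so Rhean binds and δ* = 5/6.

5/6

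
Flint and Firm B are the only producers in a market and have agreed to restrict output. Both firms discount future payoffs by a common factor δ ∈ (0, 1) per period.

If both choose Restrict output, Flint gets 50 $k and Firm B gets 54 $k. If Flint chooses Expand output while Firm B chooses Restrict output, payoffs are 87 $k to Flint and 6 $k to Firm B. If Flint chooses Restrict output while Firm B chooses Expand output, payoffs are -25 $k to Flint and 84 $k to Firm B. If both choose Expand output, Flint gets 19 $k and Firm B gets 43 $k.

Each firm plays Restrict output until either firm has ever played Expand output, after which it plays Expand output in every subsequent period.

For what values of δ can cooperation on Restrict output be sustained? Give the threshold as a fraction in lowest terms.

30/41

Flint's threshold: (87−50)/(87−19) = 37/68.
Firm B's threshold: (84−54)/(84−43) = 30/41.
37/68 < 30/41, so Firm B binds and δ* = 30/41.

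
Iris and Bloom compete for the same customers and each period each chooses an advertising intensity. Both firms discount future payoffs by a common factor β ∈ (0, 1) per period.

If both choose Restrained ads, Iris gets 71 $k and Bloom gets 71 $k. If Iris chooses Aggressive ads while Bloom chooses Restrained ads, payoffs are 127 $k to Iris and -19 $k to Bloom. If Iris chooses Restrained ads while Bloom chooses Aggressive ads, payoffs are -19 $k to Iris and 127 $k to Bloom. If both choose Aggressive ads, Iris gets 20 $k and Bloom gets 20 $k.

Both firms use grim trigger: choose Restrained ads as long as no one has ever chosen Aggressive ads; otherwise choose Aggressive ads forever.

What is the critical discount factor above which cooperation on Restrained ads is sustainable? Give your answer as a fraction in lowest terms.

One-period gain from deviating is 127 − 71 = 56. The loss is 71 − 20 = 51 in every subsequent period, with present value 51·β/(1−β).
Deviation is unprofitable when 51·β/(1−β) ≥ 56, i.e. β/(1−β) ≥ 56/51.
Equivalently β ≥ 56/(56+51) = 56/107.

56/107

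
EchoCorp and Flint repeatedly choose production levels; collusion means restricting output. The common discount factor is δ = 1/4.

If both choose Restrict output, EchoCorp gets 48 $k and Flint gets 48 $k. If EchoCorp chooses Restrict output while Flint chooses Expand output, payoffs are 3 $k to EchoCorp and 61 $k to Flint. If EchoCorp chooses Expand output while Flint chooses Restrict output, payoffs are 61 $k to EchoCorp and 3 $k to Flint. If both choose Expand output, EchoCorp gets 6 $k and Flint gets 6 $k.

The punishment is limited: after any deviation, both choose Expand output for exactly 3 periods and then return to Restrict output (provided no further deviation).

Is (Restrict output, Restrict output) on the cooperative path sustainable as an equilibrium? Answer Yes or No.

A one-shot deviation gives 61 now, then 6 for 3 periods, then back to 48.
Gain from deviating: (61−48) today; loss: (48−6) in each of the next 3 periods.
No-deviation condition: (48−6)(δ+…+δ^3) ≥ 61−48, i.e. δ+…+δ^3 ≥ 13/42.
At δ = 1/4: δ+…+δ^3 = 0.3281 ≥ 0.3095.
So cooperation is sustainable.

Yes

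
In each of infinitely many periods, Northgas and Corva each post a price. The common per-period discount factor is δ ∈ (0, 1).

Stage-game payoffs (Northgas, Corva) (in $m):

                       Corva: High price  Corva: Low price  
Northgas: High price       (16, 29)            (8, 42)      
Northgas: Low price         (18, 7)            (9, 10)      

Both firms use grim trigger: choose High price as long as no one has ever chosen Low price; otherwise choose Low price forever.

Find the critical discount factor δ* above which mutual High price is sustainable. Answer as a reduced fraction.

13/32

For Northgas: deviation gain 18−16 = 2, per-period punishment loss 16−9 = 7. IC gives δ ≥ 2/9.
For Corva: gain 13, loss 19 per period, so δ ≥ 13/32.
The tighter constraint is Corva's, so cooperation needs δ ≥ 13/32.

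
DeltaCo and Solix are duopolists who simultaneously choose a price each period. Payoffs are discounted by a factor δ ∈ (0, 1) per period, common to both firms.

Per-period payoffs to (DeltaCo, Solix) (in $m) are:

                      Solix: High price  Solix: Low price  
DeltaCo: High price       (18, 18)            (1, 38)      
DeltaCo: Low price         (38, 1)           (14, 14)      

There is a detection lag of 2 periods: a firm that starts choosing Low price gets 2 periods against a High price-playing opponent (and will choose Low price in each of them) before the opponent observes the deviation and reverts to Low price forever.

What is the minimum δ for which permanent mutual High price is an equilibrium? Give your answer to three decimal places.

Deviating for the 2 undetected periods gains 38−18 = 20 per period over cooperation, then loses 18−14 = 4 per period forever once punishment starts.
Gain: 20(1 + δ + … + δ^1); loss: 4·δ^2/(1−δ).
No profitable deviation ⇔ 20(1−δ^2) ≤ 4·δ^2, i.e. δ^2 ≥ 20/(20+4) = 5/6.
Hence δ ≥ (5/6)^(1/2) ≈ 0.913.

0.913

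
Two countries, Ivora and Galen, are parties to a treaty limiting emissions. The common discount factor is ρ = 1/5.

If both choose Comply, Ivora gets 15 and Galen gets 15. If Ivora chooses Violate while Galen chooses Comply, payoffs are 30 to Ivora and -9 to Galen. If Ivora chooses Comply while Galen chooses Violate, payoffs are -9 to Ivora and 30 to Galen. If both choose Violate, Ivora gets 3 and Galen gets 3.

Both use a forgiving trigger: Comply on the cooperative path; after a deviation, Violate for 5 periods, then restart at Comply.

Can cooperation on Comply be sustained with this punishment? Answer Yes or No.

No

A one-shot deviation gives 30 now, then 3 for 5 periods, then back to 15.
Gain from deviating: (30−15) today; loss: (15−3) in each of the next 5 periods.
No-deviation condition: (15−3)(ρ+…+ρ^5) ≥ 30−15, i.e. ρ+…+ρ^5 ≥ 5/4.
At ρ = 1/5: ρ+…+ρ^5 = 0.2499 < 1.2500.
So cooperation is not sustainable.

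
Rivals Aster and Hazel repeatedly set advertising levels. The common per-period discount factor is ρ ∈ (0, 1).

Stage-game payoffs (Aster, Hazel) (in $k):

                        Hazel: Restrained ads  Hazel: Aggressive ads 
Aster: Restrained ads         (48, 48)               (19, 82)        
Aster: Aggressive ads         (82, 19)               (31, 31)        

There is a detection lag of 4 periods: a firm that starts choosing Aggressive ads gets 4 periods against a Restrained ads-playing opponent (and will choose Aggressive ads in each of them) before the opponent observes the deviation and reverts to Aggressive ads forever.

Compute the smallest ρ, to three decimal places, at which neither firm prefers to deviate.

0.904

The best deviation is to choose Aggressive ads for all 4 undetected periods, earning 82 each, then 31 forever once detected.
Deviation value: 82(1−ρ^4)/(1−ρ) + 31ρ^4/(1−ρ); cooperation value: 48/(1−ρ).
IC: 48 ≥ 82(1−ρ^4) + 31ρ^4 = 82 − 51ρ^4.
So ρ^4 ≥ 34/51 = 2/3, giving ρ ≥ (2/3)^(1/4) ≈ 0.904.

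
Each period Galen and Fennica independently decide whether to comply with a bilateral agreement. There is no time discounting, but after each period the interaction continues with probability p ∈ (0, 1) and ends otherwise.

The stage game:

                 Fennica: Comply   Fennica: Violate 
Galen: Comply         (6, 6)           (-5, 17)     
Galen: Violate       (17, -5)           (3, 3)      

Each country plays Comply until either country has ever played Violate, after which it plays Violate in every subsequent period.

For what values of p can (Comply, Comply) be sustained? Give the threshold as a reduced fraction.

11/14

With no time discounting, the continuation probability p plays the role of the discount factor.
Grim-trigger IC: 6/(1−p) ≥ 17 + 3p/(1−p) ⇒ p ≥ (17−6)/(17−3) = 11/14.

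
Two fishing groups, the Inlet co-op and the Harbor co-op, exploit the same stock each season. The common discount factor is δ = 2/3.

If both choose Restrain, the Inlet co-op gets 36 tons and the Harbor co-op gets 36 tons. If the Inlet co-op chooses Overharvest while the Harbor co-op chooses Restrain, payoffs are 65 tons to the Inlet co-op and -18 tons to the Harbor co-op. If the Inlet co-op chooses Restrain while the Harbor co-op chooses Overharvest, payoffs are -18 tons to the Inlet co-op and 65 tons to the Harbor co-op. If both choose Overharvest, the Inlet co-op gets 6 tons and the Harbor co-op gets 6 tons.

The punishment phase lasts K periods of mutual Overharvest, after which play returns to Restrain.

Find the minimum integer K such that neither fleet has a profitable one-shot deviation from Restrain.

Need Σ_{k=1}^{K} δ^k ≥ (65−36)/(36−6) = 0.9667 at δ = 2/3.
At K = 1 the sum is 0.6667 < 0.9667; at K = 2 it is 1.1111 ≥ 0.9667.
So the minimum punishment length is K = 2.

2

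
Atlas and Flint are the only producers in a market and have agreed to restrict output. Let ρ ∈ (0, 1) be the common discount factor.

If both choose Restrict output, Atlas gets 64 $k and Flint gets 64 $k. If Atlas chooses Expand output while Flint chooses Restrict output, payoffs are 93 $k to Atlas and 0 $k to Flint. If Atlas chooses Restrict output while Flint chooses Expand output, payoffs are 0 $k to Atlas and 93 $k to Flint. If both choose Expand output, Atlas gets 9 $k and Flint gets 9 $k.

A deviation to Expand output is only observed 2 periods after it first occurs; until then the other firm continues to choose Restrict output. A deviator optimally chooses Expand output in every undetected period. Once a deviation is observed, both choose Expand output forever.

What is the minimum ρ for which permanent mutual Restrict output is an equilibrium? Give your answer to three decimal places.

A deviator earns 93 for 2 periods, then 9 forever; cooperating earns 64 forever. Multiplying the IC by (1−ρ):
64 ≥ 93(1−ρ^2) + 9ρ^2, so 84·ρ^2 ≥ 29 and ρ^2 ≥ 29/84.
ρ ≥ (29/84)^(1/2) ≈ 0.588.

0.588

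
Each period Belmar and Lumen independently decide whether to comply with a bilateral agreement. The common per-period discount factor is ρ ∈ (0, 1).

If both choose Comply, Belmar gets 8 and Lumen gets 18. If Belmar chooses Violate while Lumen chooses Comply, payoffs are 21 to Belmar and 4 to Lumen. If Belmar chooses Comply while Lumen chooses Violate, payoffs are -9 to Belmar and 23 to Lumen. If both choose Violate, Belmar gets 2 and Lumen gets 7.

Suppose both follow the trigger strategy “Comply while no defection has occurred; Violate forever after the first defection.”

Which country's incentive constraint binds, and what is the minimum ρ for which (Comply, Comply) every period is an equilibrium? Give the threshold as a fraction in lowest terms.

Belmar; ρ ≥ 13/19

Belmar's threshold: (21−8)/(21−2) = 13/19.
Lumen's threshold: (23−18)/(23−7) = 5/16.
13/19 > 5/16, so Belmar binds and ρ* = 13/19.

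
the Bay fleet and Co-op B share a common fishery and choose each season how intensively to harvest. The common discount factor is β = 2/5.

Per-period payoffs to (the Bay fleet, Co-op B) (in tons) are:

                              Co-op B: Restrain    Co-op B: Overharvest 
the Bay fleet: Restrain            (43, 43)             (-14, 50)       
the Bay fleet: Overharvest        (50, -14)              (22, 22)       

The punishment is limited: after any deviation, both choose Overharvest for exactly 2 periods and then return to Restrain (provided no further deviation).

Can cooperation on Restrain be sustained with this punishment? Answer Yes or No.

IC: β+…+β^2 ≥ (50−43)/(43−22) = 1/3.
At β = 2/5: partial sum = 0.5600 ≥ 0.3333. Cooperation sustainable.

Yes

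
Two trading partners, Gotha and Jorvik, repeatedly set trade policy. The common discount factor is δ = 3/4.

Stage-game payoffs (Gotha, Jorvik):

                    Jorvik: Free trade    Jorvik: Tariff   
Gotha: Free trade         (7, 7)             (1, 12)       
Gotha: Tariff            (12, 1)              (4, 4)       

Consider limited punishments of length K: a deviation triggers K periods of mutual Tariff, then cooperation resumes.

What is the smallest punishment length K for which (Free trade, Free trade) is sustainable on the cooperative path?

No profitable deviation requires (7−4)(δ+…+δ^K) ≥ 12−7, i.e. δ+…+δ^K ≥ 5/3 ≈ 1.6667.
With δ = 3/4, the partial sums are K=1: 0.7500, K=2: 1.3125, K=3: 1.7344.
K = 3 is the first length at which the sum reaches 1.6667.

3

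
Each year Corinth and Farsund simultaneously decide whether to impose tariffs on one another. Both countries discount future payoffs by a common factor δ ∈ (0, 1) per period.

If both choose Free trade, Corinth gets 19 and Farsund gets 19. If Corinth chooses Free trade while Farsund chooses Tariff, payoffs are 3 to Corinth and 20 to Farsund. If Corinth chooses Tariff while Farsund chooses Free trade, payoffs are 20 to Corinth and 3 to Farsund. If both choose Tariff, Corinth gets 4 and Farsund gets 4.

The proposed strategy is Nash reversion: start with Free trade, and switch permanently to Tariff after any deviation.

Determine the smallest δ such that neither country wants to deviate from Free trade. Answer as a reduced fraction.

19/(1−δ) ≥ 20 + 4δ/(1−δ)
19 ≥ 20 − 16δ
δ ≥ 1/16.

1/16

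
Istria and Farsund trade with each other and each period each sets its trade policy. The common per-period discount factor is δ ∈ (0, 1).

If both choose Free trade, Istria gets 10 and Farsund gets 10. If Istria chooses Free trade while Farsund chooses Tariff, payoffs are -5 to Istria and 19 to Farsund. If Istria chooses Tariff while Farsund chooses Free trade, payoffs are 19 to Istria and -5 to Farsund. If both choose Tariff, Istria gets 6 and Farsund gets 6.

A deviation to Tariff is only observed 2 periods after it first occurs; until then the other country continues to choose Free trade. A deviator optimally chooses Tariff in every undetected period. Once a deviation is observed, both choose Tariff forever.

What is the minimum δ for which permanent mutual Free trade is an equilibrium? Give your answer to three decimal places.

Deviating for the 2 undetected periods gains 19−10 = 9 per period over cooperation, then loses 10−6 = 4 per period forever once punishment starts.
Gain: 9(1 + δ + … + δ^1); loss: 4·δ^2/(1−δ).
No profitable deviation ⇔ 9(1−δ^2) ≤ 4·δ^2, i.e. δ^2 ≥ 9/(9+4) = 9/13.
Hence δ ≥ (9/13)^(1/2) ≈ 0.832.

0.832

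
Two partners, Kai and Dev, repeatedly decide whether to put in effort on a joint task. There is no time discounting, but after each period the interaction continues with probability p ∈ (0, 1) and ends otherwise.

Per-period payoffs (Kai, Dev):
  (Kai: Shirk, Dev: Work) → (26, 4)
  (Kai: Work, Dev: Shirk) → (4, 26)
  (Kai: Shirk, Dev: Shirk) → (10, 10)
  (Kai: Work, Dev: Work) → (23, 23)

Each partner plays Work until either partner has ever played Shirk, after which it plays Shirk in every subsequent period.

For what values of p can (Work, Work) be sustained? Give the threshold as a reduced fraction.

With no time discounting, the continuation probability p plays the role of the discount factor.
Grim-trigger IC: 23/(1−p) ≥ 26 + 10p/(1−p) ⇒ p ≥ (26−23)/(26−10) = 3/16.

3/16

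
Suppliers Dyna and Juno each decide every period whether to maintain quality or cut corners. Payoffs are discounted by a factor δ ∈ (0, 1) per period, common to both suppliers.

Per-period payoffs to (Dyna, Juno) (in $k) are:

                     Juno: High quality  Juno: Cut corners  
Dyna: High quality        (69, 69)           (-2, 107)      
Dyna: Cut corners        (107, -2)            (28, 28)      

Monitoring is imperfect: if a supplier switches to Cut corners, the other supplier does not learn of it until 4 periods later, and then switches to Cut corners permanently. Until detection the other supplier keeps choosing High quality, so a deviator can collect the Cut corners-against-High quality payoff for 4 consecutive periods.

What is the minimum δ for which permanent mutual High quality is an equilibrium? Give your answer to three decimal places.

0.833

A deviator earns 107 for 4 periods, then 28 forever; cooperating earns 69 forever. Multiplying the IC by (1−δ):
69 ≥ 107(1−δ^4) + 28δ^4, so 79·δ^4 ≥ 38 and δ^4 ≥ 38/79.
δ ≥ (38/79)^(1/4) ≈ 0.833.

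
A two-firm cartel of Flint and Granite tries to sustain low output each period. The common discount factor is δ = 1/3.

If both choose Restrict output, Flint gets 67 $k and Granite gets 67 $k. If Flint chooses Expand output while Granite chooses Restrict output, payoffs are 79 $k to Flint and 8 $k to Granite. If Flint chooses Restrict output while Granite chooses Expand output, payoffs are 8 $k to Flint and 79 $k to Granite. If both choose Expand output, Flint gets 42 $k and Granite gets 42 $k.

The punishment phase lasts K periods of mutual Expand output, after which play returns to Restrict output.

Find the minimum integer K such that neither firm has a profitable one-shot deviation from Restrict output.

Need Σ_{k=1}^{K} δ^k ≥ (79−67)/(67−42) = 0.4800 at δ = 1/3.
At K = 2 the sum is 0.4444 < 0.4800; at K = 3 it is 0.4815 ≥ 0.4800.
So the minimum punishment length is K = 3.

3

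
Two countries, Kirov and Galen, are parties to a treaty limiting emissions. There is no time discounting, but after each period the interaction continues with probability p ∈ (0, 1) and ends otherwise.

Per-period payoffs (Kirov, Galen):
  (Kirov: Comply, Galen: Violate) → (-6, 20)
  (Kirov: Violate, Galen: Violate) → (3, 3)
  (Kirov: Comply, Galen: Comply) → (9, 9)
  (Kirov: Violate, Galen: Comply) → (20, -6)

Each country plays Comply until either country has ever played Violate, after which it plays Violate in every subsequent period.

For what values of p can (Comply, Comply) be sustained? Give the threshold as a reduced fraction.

Expected cooperation value is 9 + p·9 + p²·9 + … = 9/(1−p); deviation gives 20 + p·3/(1−p).
9 ≥ 20(1−p) + 3p ⇒ 17p ≥ 11 ⇒ p ≥ 11/17.

11/17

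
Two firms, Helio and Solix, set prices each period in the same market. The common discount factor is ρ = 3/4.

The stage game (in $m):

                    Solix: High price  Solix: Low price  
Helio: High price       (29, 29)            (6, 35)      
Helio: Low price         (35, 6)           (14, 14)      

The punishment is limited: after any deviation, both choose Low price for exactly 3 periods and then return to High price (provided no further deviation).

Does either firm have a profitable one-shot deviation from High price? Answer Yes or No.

No

A one-shot deviation gives 35 now, then 14 for 3 periods, then back to 29.
Gain from deviating: (35−29) today; loss: (29−14) in each of the next 3 periods.
No-deviation condition: (29−14)(ρ+…+ρ^3) ≥ 35−29, i.e. ρ+…+ρ^3 ≥ 2/5.
At ρ = 3/4: ρ+…+ρ^3 = 1.7344 ≥ 0.4000.
So cooperation is sustainable.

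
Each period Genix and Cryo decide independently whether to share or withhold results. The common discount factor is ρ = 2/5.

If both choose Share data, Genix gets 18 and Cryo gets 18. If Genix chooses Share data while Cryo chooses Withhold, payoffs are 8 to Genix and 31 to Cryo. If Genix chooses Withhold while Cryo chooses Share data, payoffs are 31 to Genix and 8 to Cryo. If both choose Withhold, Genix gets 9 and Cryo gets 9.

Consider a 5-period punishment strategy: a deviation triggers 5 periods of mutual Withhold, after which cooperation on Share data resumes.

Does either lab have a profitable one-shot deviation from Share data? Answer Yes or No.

IC: ρ+…+ρ^5 ≥ (31−18)/(18−9) = 13/9.
At ρ = 2/5: partial sum = 0.6598 < 1.4444. Cooperation not sustainable.

Yes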